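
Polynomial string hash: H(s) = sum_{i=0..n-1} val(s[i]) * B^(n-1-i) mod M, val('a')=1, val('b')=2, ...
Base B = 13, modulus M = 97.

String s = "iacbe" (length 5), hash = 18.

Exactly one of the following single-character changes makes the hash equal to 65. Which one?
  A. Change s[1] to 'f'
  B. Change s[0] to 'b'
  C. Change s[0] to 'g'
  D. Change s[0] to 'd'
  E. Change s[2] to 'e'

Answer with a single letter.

Option A: s[1]='a'->'f', delta=(6-1)*13^3 mod 97 = 24, hash=18+24 mod 97 = 42
Option B: s[0]='i'->'b', delta=(2-9)*13^4 mod 97 = 87, hash=18+87 mod 97 = 8
Option C: s[0]='i'->'g', delta=(7-9)*13^4 mod 97 = 11, hash=18+11 mod 97 = 29
Option D: s[0]='i'->'d', delta=(4-9)*13^4 mod 97 = 76, hash=18+76 mod 97 = 94
Option E: s[2]='c'->'e', delta=(5-3)*13^2 mod 97 = 47, hash=18+47 mod 97 = 65 <-- target

Answer: E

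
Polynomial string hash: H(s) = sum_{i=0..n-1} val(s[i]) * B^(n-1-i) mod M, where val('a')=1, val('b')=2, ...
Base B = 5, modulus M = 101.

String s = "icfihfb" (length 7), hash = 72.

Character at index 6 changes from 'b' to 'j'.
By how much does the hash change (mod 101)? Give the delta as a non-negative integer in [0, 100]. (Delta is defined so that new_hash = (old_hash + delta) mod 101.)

Delta formula: (val(new) - val(old)) * B^(n-1-k) mod M
  val('j') - val('b') = 10 - 2 = 8
  B^(n-1-k) = 5^0 mod 101 = 1
  Delta = 8 * 1 mod 101 = 8

Answer: 8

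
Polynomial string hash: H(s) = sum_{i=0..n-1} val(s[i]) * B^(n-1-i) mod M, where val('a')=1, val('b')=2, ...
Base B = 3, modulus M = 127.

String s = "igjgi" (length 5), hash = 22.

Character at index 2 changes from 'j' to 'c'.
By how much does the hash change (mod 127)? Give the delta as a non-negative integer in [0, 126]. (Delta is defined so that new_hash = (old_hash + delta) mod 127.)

Delta formula: (val(new) - val(old)) * B^(n-1-k) mod M
  val('c') - val('j') = 3 - 10 = -7
  B^(n-1-k) = 3^2 mod 127 = 9
  Delta = -7 * 9 mod 127 = 64

Answer: 64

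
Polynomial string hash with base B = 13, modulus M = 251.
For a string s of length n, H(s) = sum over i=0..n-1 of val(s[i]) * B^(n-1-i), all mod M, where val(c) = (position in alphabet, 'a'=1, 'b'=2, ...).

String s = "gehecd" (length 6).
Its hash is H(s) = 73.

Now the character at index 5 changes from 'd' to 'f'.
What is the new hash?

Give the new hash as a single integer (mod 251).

Answer: 75

Derivation:
val('d') = 4, val('f') = 6
Position k = 5, exponent = n-1-k = 0
B^0 mod M = 13^0 mod 251 = 1
Delta = (6 - 4) * 1 mod 251 = 2
New hash = (73 + 2) mod 251 = 75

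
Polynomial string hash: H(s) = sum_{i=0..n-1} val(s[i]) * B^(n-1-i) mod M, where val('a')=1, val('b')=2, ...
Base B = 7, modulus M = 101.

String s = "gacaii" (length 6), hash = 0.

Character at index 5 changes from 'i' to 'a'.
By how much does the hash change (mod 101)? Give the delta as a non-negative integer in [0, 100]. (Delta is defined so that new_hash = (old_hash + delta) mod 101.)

Answer: 93

Derivation:
Delta formula: (val(new) - val(old)) * B^(n-1-k) mod M
  val('a') - val('i') = 1 - 9 = -8
  B^(n-1-k) = 7^0 mod 101 = 1
  Delta = -8 * 1 mod 101 = 93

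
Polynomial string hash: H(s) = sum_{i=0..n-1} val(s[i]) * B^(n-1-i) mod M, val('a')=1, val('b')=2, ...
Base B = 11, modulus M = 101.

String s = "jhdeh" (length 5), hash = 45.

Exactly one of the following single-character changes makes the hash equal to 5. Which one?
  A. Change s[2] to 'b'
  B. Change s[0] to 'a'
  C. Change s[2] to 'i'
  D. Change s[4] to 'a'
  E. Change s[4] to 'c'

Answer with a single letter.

Answer: A

Derivation:
Option A: s[2]='d'->'b', delta=(2-4)*11^2 mod 101 = 61, hash=45+61 mod 101 = 5 <-- target
Option B: s[0]='j'->'a', delta=(1-10)*11^4 mod 101 = 36, hash=45+36 mod 101 = 81
Option C: s[2]='d'->'i', delta=(9-4)*11^2 mod 101 = 100, hash=45+100 mod 101 = 44
Option D: s[4]='h'->'a', delta=(1-8)*11^0 mod 101 = 94, hash=45+94 mod 101 = 38
Option E: s[4]='h'->'c', delta=(3-8)*11^0 mod 101 = 96, hash=45+96 mod 101 = 40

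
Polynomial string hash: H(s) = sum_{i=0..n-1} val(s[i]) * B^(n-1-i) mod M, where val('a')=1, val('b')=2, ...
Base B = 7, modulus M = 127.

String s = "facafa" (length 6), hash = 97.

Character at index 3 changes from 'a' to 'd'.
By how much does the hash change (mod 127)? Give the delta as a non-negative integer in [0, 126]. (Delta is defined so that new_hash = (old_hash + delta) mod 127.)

Delta formula: (val(new) - val(old)) * B^(n-1-k) mod M
  val('d') - val('a') = 4 - 1 = 3
  B^(n-1-k) = 7^2 mod 127 = 49
  Delta = 3 * 49 mod 127 = 20

Answer: 20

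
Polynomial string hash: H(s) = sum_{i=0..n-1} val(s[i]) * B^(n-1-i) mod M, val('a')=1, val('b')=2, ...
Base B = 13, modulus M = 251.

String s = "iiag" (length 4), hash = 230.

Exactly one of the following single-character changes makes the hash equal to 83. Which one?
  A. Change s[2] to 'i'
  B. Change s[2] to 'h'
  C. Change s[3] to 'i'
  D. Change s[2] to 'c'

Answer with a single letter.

Option A: s[2]='a'->'i', delta=(9-1)*13^1 mod 251 = 104, hash=230+104 mod 251 = 83 <-- target
Option B: s[2]='a'->'h', delta=(8-1)*13^1 mod 251 = 91, hash=230+91 mod 251 = 70
Option C: s[3]='g'->'i', delta=(9-7)*13^0 mod 251 = 2, hash=230+2 mod 251 = 232
Option D: s[2]='a'->'c', delta=(3-1)*13^1 mod 251 = 26, hash=230+26 mod 251 = 5

Answer: A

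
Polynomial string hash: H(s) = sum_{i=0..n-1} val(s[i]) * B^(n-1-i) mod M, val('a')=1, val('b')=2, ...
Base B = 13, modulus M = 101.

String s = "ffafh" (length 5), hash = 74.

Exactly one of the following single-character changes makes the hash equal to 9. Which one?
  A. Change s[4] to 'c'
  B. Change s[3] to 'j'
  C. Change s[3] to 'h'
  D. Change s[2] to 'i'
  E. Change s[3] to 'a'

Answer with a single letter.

Answer: E

Derivation:
Option A: s[4]='h'->'c', delta=(3-8)*13^0 mod 101 = 96, hash=74+96 mod 101 = 69
Option B: s[3]='f'->'j', delta=(10-6)*13^1 mod 101 = 52, hash=74+52 mod 101 = 25
Option C: s[3]='f'->'h', delta=(8-6)*13^1 mod 101 = 26, hash=74+26 mod 101 = 100
Option D: s[2]='a'->'i', delta=(9-1)*13^2 mod 101 = 39, hash=74+39 mod 101 = 12
Option E: s[3]='f'->'a', delta=(1-6)*13^1 mod 101 = 36, hash=74+36 mod 101 = 9 <-- target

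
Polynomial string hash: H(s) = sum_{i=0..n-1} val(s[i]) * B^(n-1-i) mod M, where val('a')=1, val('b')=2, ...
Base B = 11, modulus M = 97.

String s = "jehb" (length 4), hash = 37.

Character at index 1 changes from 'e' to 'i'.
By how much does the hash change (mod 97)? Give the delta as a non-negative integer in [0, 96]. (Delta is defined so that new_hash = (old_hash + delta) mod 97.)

Answer: 96

Derivation:
Delta formula: (val(new) - val(old)) * B^(n-1-k) mod M
  val('i') - val('e') = 9 - 5 = 4
  B^(n-1-k) = 11^2 mod 97 = 24
  Delta = 4 * 24 mod 97 = 96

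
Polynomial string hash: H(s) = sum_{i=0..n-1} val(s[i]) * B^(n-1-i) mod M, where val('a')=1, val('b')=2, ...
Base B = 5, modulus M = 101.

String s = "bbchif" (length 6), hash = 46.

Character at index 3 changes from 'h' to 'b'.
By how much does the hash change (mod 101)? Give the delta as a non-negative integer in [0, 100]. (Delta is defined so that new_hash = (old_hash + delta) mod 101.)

Answer: 52

Derivation:
Delta formula: (val(new) - val(old)) * B^(n-1-k) mod M
  val('b') - val('h') = 2 - 8 = -6
  B^(n-1-k) = 5^2 mod 101 = 25
  Delta = -6 * 25 mod 101 = 52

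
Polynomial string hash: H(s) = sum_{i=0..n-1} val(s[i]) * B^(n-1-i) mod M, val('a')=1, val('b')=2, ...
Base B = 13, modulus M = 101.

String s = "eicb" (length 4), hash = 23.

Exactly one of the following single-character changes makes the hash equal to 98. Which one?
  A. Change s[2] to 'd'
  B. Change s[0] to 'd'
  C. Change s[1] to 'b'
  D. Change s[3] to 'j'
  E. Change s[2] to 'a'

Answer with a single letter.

Option A: s[2]='c'->'d', delta=(4-3)*13^1 mod 101 = 13, hash=23+13 mod 101 = 36
Option B: s[0]='e'->'d', delta=(4-5)*13^3 mod 101 = 25, hash=23+25 mod 101 = 48
Option C: s[1]='i'->'b', delta=(2-9)*13^2 mod 101 = 29, hash=23+29 mod 101 = 52
Option D: s[3]='b'->'j', delta=(10-2)*13^0 mod 101 = 8, hash=23+8 mod 101 = 31
Option E: s[2]='c'->'a', delta=(1-3)*13^1 mod 101 = 75, hash=23+75 mod 101 = 98 <-- target

Answer: E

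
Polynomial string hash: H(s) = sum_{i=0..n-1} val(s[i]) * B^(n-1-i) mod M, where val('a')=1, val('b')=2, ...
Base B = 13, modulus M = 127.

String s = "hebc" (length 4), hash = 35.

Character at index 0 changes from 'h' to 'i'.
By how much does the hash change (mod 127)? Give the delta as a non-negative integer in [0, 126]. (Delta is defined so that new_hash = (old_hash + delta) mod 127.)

Delta formula: (val(new) - val(old)) * B^(n-1-k) mod M
  val('i') - val('h') = 9 - 8 = 1
  B^(n-1-k) = 13^3 mod 127 = 38
  Delta = 1 * 38 mod 127 = 38

Answer: 38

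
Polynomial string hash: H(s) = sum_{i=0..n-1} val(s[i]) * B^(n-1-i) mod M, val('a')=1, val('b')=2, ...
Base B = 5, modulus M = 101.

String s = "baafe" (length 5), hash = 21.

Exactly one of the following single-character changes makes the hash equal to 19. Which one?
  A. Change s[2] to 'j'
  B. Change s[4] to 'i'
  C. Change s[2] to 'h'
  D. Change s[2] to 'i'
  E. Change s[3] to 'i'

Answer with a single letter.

Option A: s[2]='a'->'j', delta=(10-1)*5^2 mod 101 = 23, hash=21+23 mod 101 = 44
Option B: s[4]='e'->'i', delta=(9-5)*5^0 mod 101 = 4, hash=21+4 mod 101 = 25
Option C: s[2]='a'->'h', delta=(8-1)*5^2 mod 101 = 74, hash=21+74 mod 101 = 95
Option D: s[2]='a'->'i', delta=(9-1)*5^2 mod 101 = 99, hash=21+99 mod 101 = 19 <-- target
Option E: s[3]='f'->'i', delta=(9-6)*5^1 mod 101 = 15, hash=21+15 mod 101 = 36

Answer: D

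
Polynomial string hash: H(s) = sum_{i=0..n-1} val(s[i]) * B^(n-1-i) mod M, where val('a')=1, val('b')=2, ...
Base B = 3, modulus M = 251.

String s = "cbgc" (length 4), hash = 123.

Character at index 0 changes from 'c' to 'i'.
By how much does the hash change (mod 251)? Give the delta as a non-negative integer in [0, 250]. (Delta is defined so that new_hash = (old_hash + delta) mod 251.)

Delta formula: (val(new) - val(old)) * B^(n-1-k) mod M
  val('i') - val('c') = 9 - 3 = 6
  B^(n-1-k) = 3^3 mod 251 = 27
  Delta = 6 * 27 mod 251 = 162

Answer: 162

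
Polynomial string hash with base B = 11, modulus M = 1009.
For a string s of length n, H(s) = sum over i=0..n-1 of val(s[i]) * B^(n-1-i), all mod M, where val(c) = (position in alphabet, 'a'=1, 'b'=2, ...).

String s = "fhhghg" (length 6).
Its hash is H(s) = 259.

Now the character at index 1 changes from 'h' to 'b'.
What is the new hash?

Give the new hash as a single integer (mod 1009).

Answer: 196

Derivation:
val('h') = 8, val('b') = 2
Position k = 1, exponent = n-1-k = 4
B^4 mod M = 11^4 mod 1009 = 515
Delta = (2 - 8) * 515 mod 1009 = 946
New hash = (259 + 946) mod 1009 = 196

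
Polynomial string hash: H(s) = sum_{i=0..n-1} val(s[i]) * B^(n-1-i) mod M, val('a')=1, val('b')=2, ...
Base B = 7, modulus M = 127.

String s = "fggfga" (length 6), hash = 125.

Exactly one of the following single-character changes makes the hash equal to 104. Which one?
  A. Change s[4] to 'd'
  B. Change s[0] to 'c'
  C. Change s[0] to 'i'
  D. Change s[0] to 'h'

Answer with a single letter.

Option A: s[4]='g'->'d', delta=(4-7)*7^1 mod 127 = 106, hash=125+106 mod 127 = 104 <-- target
Option B: s[0]='f'->'c', delta=(3-6)*7^5 mod 127 = 125, hash=125+125 mod 127 = 123
Option C: s[0]='f'->'i', delta=(9-6)*7^5 mod 127 = 2, hash=125+2 mod 127 = 0
Option D: s[0]='f'->'h', delta=(8-6)*7^5 mod 127 = 86, hash=125+86 mod 127 = 84

Answer: A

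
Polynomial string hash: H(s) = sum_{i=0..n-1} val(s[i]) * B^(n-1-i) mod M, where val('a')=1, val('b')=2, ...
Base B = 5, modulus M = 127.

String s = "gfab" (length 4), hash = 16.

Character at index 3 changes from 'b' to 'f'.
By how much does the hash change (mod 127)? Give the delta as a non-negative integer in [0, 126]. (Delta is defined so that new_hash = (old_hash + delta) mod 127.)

Delta formula: (val(new) - val(old)) * B^(n-1-k) mod M
  val('f') - val('b') = 6 - 2 = 4
  B^(n-1-k) = 5^0 mod 127 = 1
  Delta = 4 * 1 mod 127 = 4

Answer: 4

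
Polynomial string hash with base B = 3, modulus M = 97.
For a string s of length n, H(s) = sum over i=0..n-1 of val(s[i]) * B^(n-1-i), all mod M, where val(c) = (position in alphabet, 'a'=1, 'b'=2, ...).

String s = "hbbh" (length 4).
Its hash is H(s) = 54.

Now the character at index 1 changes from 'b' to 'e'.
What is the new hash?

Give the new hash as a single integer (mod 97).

Answer: 81

Derivation:
val('b') = 2, val('e') = 5
Position k = 1, exponent = n-1-k = 2
B^2 mod M = 3^2 mod 97 = 9
Delta = (5 - 2) * 9 mod 97 = 27
New hash = (54 + 27) mod 97 = 81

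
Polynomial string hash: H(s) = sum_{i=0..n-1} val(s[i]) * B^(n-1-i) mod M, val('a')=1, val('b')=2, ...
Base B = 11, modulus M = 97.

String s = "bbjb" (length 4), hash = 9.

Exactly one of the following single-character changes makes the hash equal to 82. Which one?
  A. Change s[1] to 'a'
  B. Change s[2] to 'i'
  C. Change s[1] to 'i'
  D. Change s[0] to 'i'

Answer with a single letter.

Answer: A

Derivation:
Option A: s[1]='b'->'a', delta=(1-2)*11^2 mod 97 = 73, hash=9+73 mod 97 = 82 <-- target
Option B: s[2]='j'->'i', delta=(9-10)*11^1 mod 97 = 86, hash=9+86 mod 97 = 95
Option C: s[1]='b'->'i', delta=(9-2)*11^2 mod 97 = 71, hash=9+71 mod 97 = 80
Option D: s[0]='b'->'i', delta=(9-2)*11^3 mod 97 = 5, hash=9+5 mod 97 = 14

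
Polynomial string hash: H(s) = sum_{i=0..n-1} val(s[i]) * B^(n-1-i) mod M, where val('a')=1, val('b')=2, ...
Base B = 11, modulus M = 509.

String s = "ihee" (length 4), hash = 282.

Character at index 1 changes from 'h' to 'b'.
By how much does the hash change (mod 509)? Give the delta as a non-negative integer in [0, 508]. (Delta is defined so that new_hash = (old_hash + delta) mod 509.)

Delta formula: (val(new) - val(old)) * B^(n-1-k) mod M
  val('b') - val('h') = 2 - 8 = -6
  B^(n-1-k) = 11^2 mod 509 = 121
  Delta = -6 * 121 mod 509 = 292

Answer: 292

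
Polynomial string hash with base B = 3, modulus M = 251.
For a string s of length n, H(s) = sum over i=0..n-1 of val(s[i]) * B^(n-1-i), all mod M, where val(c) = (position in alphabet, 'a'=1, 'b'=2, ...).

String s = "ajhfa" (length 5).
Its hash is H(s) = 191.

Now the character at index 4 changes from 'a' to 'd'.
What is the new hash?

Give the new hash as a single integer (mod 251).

Answer: 194

Derivation:
val('a') = 1, val('d') = 4
Position k = 4, exponent = n-1-k = 0
B^0 mod M = 3^0 mod 251 = 1
Delta = (4 - 1) * 1 mod 251 = 3
New hash = (191 + 3) mod 251 = 194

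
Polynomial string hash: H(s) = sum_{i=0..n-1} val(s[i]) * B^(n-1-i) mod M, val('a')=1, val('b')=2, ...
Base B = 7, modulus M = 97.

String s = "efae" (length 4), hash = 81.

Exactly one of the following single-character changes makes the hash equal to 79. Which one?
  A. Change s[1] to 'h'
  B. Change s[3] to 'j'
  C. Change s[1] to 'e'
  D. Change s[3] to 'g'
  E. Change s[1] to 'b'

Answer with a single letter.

Answer: E

Derivation:
Option A: s[1]='f'->'h', delta=(8-6)*7^2 mod 97 = 1, hash=81+1 mod 97 = 82
Option B: s[3]='e'->'j', delta=(10-5)*7^0 mod 97 = 5, hash=81+5 mod 97 = 86
Option C: s[1]='f'->'e', delta=(5-6)*7^2 mod 97 = 48, hash=81+48 mod 97 = 32
Option D: s[3]='e'->'g', delta=(7-5)*7^0 mod 97 = 2, hash=81+2 mod 97 = 83
Option E: s[1]='f'->'b', delta=(2-6)*7^2 mod 97 = 95, hash=81+95 mod 97 = 79 <-- target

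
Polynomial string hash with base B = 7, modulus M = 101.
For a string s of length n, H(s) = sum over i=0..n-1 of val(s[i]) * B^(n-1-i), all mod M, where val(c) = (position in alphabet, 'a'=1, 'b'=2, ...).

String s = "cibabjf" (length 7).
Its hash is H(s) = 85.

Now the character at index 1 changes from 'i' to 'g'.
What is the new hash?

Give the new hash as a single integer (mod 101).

val('i') = 9, val('g') = 7
Position k = 1, exponent = n-1-k = 5
B^5 mod M = 7^5 mod 101 = 41
Delta = (7 - 9) * 41 mod 101 = 19
New hash = (85 + 19) mod 101 = 3

Answer: 3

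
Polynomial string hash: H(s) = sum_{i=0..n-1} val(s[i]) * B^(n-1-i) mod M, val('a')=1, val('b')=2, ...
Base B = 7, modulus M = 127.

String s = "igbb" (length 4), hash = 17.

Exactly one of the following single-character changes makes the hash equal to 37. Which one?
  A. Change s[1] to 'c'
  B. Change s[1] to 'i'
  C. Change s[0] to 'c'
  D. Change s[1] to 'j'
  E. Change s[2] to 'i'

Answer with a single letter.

Option A: s[1]='g'->'c', delta=(3-7)*7^2 mod 127 = 58, hash=17+58 mod 127 = 75
Option B: s[1]='g'->'i', delta=(9-7)*7^2 mod 127 = 98, hash=17+98 mod 127 = 115
Option C: s[0]='i'->'c', delta=(3-9)*7^3 mod 127 = 101, hash=17+101 mod 127 = 118
Option D: s[1]='g'->'j', delta=(10-7)*7^2 mod 127 = 20, hash=17+20 mod 127 = 37 <-- target
Option E: s[2]='b'->'i', delta=(9-2)*7^1 mod 127 = 49, hash=17+49 mod 127 = 66

Answer: D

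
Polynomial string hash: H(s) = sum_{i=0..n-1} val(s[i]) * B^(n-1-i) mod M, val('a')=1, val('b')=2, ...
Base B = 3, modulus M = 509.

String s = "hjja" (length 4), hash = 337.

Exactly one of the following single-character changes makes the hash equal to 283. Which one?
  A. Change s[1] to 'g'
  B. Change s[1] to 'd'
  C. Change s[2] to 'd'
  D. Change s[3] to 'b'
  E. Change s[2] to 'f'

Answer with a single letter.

Option A: s[1]='j'->'g', delta=(7-10)*3^2 mod 509 = 482, hash=337+482 mod 509 = 310
Option B: s[1]='j'->'d', delta=(4-10)*3^2 mod 509 = 455, hash=337+455 mod 509 = 283 <-- target
Option C: s[2]='j'->'d', delta=(4-10)*3^1 mod 509 = 491, hash=337+491 mod 509 = 319
Option D: s[3]='a'->'b', delta=(2-1)*3^0 mod 509 = 1, hash=337+1 mod 509 = 338
Option E: s[2]='j'->'f', delta=(6-10)*3^1 mod 509 = 497, hash=337+497 mod 509 = 325

Answer: B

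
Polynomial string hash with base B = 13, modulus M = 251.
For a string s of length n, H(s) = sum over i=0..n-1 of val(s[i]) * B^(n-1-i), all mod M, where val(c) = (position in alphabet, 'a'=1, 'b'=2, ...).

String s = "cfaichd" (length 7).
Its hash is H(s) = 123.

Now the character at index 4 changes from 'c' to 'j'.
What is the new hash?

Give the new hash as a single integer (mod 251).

val('c') = 3, val('j') = 10
Position k = 4, exponent = n-1-k = 2
B^2 mod M = 13^2 mod 251 = 169
Delta = (10 - 3) * 169 mod 251 = 179
New hash = (123 + 179) mod 251 = 51

Answer: 51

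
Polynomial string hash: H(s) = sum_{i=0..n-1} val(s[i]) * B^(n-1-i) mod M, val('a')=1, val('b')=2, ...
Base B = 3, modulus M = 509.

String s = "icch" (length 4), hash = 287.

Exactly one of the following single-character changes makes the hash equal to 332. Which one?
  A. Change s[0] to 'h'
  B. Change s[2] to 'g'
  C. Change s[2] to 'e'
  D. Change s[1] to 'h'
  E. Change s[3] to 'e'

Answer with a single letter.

Option A: s[0]='i'->'h', delta=(8-9)*3^3 mod 509 = 482, hash=287+482 mod 509 = 260
Option B: s[2]='c'->'g', delta=(7-3)*3^1 mod 509 = 12, hash=287+12 mod 509 = 299
Option C: s[2]='c'->'e', delta=(5-3)*3^1 mod 509 = 6, hash=287+6 mod 509 = 293
Option D: s[1]='c'->'h', delta=(8-3)*3^2 mod 509 = 45, hash=287+45 mod 509 = 332 <-- target
Option E: s[3]='h'->'e', delta=(5-8)*3^0 mod 509 = 506, hash=287+506 mod 509 = 284

Answer: D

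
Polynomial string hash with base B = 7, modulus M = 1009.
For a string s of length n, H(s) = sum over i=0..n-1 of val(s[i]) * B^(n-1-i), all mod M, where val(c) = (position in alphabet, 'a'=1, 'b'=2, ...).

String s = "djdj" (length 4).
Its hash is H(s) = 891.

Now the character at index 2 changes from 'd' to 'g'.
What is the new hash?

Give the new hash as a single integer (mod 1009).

Answer: 912

Derivation:
val('d') = 4, val('g') = 7
Position k = 2, exponent = n-1-k = 1
B^1 mod M = 7^1 mod 1009 = 7
Delta = (7 - 4) * 7 mod 1009 = 21
New hash = (891 + 21) mod 1009 = 912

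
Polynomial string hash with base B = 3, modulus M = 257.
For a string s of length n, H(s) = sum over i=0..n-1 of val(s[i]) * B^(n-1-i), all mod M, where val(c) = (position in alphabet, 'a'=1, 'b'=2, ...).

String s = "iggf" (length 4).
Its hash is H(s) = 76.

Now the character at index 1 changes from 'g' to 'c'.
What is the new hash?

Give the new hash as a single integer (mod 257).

Answer: 40

Derivation:
val('g') = 7, val('c') = 3
Position k = 1, exponent = n-1-k = 2
B^2 mod M = 3^2 mod 257 = 9
Delta = (3 - 7) * 9 mod 257 = 221
New hash = (76 + 221) mod 257 = 40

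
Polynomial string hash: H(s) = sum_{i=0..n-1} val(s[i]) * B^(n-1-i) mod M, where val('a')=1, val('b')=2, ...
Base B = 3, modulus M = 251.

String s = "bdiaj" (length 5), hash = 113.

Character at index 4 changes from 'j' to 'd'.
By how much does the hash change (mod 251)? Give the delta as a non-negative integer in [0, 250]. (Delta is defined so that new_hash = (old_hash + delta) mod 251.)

Delta formula: (val(new) - val(old)) * B^(n-1-k) mod M
  val('d') - val('j') = 4 - 10 = -6
  B^(n-1-k) = 3^0 mod 251 = 1
  Delta = -6 * 1 mod 251 = 245

Answer: 245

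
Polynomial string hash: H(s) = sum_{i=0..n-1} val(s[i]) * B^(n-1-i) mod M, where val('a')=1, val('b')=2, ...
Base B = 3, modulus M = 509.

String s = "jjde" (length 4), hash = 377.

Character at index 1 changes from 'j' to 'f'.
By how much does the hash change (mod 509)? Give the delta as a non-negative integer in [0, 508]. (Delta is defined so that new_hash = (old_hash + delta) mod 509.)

Answer: 473

Derivation:
Delta formula: (val(new) - val(old)) * B^(n-1-k) mod M
  val('f') - val('j') = 6 - 10 = -4
  B^(n-1-k) = 3^2 mod 509 = 9
  Delta = -4 * 9 mod 509 = 473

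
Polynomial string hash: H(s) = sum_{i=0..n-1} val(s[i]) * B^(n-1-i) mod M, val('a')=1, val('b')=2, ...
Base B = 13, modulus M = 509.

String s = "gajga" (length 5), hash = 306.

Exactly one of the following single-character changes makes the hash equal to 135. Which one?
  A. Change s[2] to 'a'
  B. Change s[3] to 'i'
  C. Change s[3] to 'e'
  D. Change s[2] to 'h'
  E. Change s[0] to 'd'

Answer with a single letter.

Option A: s[2]='j'->'a', delta=(1-10)*13^2 mod 509 = 6, hash=306+6 mod 509 = 312
Option B: s[3]='g'->'i', delta=(9-7)*13^1 mod 509 = 26, hash=306+26 mod 509 = 332
Option C: s[3]='g'->'e', delta=(5-7)*13^1 mod 509 = 483, hash=306+483 mod 509 = 280
Option D: s[2]='j'->'h', delta=(8-10)*13^2 mod 509 = 171, hash=306+171 mod 509 = 477
Option E: s[0]='g'->'d', delta=(4-7)*13^4 mod 509 = 338, hash=306+338 mod 509 = 135 <-- target

Answer: E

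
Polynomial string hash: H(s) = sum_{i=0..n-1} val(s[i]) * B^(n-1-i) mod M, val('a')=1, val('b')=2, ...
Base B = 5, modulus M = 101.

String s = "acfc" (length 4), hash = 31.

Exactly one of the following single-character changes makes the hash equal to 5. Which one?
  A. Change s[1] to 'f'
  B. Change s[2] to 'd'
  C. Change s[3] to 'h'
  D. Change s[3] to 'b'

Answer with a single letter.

Answer: A

Derivation:
Option A: s[1]='c'->'f', delta=(6-3)*5^2 mod 101 = 75, hash=31+75 mod 101 = 5 <-- target
Option B: s[2]='f'->'d', delta=(4-6)*5^1 mod 101 = 91, hash=31+91 mod 101 = 21
Option C: s[3]='c'->'h', delta=(8-3)*5^0 mod 101 = 5, hash=31+5 mod 101 = 36
Option D: s[3]='c'->'b', delta=(2-3)*5^0 mod 101 = 100, hash=31+100 mod 101 = 30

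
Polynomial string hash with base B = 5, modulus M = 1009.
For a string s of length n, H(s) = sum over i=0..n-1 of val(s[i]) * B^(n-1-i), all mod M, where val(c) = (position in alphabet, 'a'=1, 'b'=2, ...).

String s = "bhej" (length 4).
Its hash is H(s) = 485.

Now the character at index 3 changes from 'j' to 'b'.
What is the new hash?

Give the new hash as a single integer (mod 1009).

val('j') = 10, val('b') = 2
Position k = 3, exponent = n-1-k = 0
B^0 mod M = 5^0 mod 1009 = 1
Delta = (2 - 10) * 1 mod 1009 = 1001
New hash = (485 + 1001) mod 1009 = 477

Answer: 477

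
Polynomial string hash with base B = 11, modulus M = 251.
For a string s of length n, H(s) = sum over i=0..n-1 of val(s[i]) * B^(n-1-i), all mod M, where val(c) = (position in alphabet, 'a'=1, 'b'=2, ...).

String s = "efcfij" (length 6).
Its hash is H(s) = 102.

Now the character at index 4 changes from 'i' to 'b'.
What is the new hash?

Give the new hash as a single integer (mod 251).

val('i') = 9, val('b') = 2
Position k = 4, exponent = n-1-k = 1
B^1 mod M = 11^1 mod 251 = 11
Delta = (2 - 9) * 11 mod 251 = 174
New hash = (102 + 174) mod 251 = 25

Answer: 25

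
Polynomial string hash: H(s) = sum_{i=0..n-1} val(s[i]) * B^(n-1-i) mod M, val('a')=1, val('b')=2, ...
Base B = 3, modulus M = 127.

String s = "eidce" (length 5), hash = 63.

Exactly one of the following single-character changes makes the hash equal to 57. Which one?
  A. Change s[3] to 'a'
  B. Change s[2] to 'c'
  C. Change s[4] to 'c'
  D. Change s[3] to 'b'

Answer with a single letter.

Option A: s[3]='c'->'a', delta=(1-3)*3^1 mod 127 = 121, hash=63+121 mod 127 = 57 <-- target
Option B: s[2]='d'->'c', delta=(3-4)*3^2 mod 127 = 118, hash=63+118 mod 127 = 54
Option C: s[4]='e'->'c', delta=(3-5)*3^0 mod 127 = 125, hash=63+125 mod 127 = 61
Option D: s[3]='c'->'b', delta=(2-3)*3^1 mod 127 = 124, hash=63+124 mod 127 = 60

Answer: A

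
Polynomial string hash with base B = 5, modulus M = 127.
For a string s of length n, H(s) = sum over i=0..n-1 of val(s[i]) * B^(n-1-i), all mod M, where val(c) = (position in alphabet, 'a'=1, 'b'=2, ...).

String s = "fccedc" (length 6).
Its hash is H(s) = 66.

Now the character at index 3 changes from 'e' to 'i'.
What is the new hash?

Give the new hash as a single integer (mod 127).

val('e') = 5, val('i') = 9
Position k = 3, exponent = n-1-k = 2
B^2 mod M = 5^2 mod 127 = 25
Delta = (9 - 5) * 25 mod 127 = 100
New hash = (66 + 100) mod 127 = 39

Answer: 39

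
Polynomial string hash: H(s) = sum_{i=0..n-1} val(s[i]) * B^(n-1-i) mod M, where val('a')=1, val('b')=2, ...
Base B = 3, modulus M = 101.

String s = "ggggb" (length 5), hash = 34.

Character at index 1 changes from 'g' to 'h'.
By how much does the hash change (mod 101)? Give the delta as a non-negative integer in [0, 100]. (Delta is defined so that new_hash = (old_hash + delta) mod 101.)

Answer: 27

Derivation:
Delta formula: (val(new) - val(old)) * B^(n-1-k) mod M
  val('h') - val('g') = 8 - 7 = 1
  B^(n-1-k) = 3^3 mod 101 = 27
  Delta = 1 * 27 mod 101 = 27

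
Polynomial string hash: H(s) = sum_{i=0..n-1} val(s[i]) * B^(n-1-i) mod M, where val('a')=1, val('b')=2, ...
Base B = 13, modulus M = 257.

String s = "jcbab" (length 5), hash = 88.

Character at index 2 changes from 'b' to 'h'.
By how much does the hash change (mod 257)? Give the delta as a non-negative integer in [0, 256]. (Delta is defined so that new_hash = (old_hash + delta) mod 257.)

Answer: 243

Derivation:
Delta formula: (val(new) - val(old)) * B^(n-1-k) mod M
  val('h') - val('b') = 8 - 2 = 6
  B^(n-1-k) = 13^2 mod 257 = 169
  Delta = 6 * 169 mod 257 = 243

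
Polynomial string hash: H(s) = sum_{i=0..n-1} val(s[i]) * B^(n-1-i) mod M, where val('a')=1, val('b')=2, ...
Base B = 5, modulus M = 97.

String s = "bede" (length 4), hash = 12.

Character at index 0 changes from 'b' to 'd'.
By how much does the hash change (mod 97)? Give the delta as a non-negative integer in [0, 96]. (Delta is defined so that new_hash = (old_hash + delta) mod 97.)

Delta formula: (val(new) - val(old)) * B^(n-1-k) mod M
  val('d') - val('b') = 4 - 2 = 2
  B^(n-1-k) = 5^3 mod 97 = 28
  Delta = 2 * 28 mod 97 = 56

Answer: 56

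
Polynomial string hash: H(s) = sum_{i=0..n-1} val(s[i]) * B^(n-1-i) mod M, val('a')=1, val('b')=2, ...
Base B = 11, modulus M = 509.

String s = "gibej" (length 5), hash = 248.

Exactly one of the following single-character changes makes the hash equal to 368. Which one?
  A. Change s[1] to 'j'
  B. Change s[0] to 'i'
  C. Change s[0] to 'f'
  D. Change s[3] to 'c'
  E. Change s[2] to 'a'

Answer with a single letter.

Answer: C

Derivation:
Option A: s[1]='i'->'j', delta=(10-9)*11^3 mod 509 = 313, hash=248+313 mod 509 = 52
Option B: s[0]='g'->'i', delta=(9-7)*11^4 mod 509 = 269, hash=248+269 mod 509 = 8
Option C: s[0]='g'->'f', delta=(6-7)*11^4 mod 509 = 120, hash=248+120 mod 509 = 368 <-- target
Option D: s[3]='e'->'c', delta=(3-5)*11^1 mod 509 = 487, hash=248+487 mod 509 = 226
Option E: s[2]='b'->'a', delta=(1-2)*11^2 mod 509 = 388, hash=248+388 mod 509 = 127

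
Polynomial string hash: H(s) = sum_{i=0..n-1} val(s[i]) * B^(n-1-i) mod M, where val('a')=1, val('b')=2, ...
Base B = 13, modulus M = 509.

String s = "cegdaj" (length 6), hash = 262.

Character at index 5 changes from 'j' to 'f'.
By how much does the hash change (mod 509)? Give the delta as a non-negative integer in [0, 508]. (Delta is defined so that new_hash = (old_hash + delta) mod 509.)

Delta formula: (val(new) - val(old)) * B^(n-1-k) mod M
  val('f') - val('j') = 6 - 10 = -4
  B^(n-1-k) = 13^0 mod 509 = 1
  Delta = -4 * 1 mod 509 = 505

Answer: 505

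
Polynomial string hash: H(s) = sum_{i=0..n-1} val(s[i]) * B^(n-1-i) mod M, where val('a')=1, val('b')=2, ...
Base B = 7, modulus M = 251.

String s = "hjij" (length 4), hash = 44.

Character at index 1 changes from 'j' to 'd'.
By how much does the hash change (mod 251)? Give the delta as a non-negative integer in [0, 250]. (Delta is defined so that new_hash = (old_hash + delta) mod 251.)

Answer: 208

Derivation:
Delta formula: (val(new) - val(old)) * B^(n-1-k) mod M
  val('d') - val('j') = 4 - 10 = -6
  B^(n-1-k) = 7^2 mod 251 = 49
  Delta = -6 * 49 mod 251 = 208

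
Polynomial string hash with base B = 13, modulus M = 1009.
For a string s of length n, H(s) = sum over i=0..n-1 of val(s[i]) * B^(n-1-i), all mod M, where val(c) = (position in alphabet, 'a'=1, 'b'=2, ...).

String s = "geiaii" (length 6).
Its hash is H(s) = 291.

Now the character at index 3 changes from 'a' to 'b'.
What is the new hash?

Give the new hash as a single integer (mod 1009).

Answer: 460

Derivation:
val('a') = 1, val('b') = 2
Position k = 3, exponent = n-1-k = 2
B^2 mod M = 13^2 mod 1009 = 169
Delta = (2 - 1) * 169 mod 1009 = 169
New hash = (291 + 169) mod 1009 = 460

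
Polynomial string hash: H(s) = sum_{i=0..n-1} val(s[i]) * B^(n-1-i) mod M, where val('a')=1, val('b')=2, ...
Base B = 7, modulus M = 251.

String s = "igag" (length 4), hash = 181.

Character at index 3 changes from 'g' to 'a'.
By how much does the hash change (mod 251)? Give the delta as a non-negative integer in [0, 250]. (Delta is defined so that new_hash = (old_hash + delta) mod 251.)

Answer: 245

Derivation:
Delta formula: (val(new) - val(old)) * B^(n-1-k) mod M
  val('a') - val('g') = 1 - 7 = -6
  B^(n-1-k) = 7^0 mod 251 = 1
  Delta = -6 * 1 mod 251 = 245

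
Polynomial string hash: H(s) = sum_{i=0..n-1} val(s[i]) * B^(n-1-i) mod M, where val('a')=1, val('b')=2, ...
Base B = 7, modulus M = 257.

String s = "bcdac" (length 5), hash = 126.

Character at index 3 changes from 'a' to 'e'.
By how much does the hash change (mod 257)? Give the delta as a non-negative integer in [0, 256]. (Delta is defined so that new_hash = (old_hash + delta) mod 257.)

Answer: 28

Derivation:
Delta formula: (val(new) - val(old)) * B^(n-1-k) mod M
  val('e') - val('a') = 5 - 1 = 4
  B^(n-1-k) = 7^1 mod 257 = 7
  Delta = 4 * 7 mod 257 = 28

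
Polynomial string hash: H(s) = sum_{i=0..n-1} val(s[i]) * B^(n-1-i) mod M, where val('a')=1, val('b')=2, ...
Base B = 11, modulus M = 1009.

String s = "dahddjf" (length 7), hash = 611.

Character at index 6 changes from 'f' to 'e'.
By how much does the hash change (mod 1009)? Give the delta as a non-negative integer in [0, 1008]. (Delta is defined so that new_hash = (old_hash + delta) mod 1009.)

Delta formula: (val(new) - val(old)) * B^(n-1-k) mod M
  val('e') - val('f') = 5 - 6 = -1
  B^(n-1-k) = 11^0 mod 1009 = 1
  Delta = -1 * 1 mod 1009 = 1008

Answer: 1008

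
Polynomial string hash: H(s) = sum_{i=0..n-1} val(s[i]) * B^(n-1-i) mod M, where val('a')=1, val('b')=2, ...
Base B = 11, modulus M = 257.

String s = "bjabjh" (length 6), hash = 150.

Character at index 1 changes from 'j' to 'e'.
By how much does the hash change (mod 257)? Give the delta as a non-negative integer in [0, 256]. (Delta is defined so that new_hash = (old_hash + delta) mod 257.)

Delta formula: (val(new) - val(old)) * B^(n-1-k) mod M
  val('e') - val('j') = 5 - 10 = -5
  B^(n-1-k) = 11^4 mod 257 = 249
  Delta = -5 * 249 mod 257 = 40

Answer: 40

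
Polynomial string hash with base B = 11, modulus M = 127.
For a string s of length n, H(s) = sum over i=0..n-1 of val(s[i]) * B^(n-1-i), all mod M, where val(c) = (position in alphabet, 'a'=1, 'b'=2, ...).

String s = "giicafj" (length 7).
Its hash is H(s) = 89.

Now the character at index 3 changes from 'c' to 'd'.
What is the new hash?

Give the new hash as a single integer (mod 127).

Answer: 23

Derivation:
val('c') = 3, val('d') = 4
Position k = 3, exponent = n-1-k = 3
B^3 mod M = 11^3 mod 127 = 61
Delta = (4 - 3) * 61 mod 127 = 61
New hash = (89 + 61) mod 127 = 23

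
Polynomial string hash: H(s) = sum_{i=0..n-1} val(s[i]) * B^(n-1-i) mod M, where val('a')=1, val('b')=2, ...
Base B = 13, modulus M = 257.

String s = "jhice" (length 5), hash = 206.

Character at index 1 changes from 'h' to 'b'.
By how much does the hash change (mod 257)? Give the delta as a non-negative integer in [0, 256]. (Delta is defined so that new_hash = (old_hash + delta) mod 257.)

Answer: 182

Derivation:
Delta formula: (val(new) - val(old)) * B^(n-1-k) mod M
  val('b') - val('h') = 2 - 8 = -6
  B^(n-1-k) = 13^3 mod 257 = 141
  Delta = -6 * 141 mod 257 = 182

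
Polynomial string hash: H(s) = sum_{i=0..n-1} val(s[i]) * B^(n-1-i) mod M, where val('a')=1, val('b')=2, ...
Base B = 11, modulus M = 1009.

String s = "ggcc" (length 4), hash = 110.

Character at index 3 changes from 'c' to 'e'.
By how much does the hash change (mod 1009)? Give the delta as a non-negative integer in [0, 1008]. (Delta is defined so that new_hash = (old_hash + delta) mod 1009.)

Answer: 2

Derivation:
Delta formula: (val(new) - val(old)) * B^(n-1-k) mod M
  val('e') - val('c') = 5 - 3 = 2
  B^(n-1-k) = 11^0 mod 1009 = 1
  Delta = 2 * 1 mod 1009 = 2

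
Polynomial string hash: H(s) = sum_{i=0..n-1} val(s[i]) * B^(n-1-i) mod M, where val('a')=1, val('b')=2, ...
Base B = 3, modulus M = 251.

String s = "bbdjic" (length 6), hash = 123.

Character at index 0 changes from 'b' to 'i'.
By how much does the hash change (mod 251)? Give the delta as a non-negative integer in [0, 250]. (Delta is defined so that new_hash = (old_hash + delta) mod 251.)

Delta formula: (val(new) - val(old)) * B^(n-1-k) mod M
  val('i') - val('b') = 9 - 2 = 7
  B^(n-1-k) = 3^5 mod 251 = 243
  Delta = 7 * 243 mod 251 = 195

Answer: 195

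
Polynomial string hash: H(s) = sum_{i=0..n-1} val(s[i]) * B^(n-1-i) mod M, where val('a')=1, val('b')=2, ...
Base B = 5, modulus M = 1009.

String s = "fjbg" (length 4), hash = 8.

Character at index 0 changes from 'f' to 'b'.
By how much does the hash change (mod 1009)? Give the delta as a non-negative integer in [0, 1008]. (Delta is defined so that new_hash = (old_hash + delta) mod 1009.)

Delta formula: (val(new) - val(old)) * B^(n-1-k) mod M
  val('b') - val('f') = 2 - 6 = -4
  B^(n-1-k) = 5^3 mod 1009 = 125
  Delta = -4 * 125 mod 1009 = 509

Answer: 509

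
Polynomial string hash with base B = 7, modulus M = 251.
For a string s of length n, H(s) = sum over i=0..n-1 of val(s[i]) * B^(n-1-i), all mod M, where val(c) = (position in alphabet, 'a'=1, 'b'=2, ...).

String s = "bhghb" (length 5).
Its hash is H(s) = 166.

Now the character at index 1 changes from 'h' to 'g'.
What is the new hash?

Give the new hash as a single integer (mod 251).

Answer: 74

Derivation:
val('h') = 8, val('g') = 7
Position k = 1, exponent = n-1-k = 3
B^3 mod M = 7^3 mod 251 = 92
Delta = (7 - 8) * 92 mod 251 = 159
New hash = (166 + 159) mod 251 = 74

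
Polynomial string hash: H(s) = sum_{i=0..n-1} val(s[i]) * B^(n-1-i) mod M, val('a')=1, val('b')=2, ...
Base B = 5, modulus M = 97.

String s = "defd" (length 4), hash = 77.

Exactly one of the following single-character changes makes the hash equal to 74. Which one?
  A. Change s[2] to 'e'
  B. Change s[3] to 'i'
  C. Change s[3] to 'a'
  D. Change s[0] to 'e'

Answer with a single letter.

Answer: C

Derivation:
Option A: s[2]='f'->'e', delta=(5-6)*5^1 mod 97 = 92, hash=77+92 mod 97 = 72
Option B: s[3]='d'->'i', delta=(9-4)*5^0 mod 97 = 5, hash=77+5 mod 97 = 82
Option C: s[3]='d'->'a', delta=(1-4)*5^0 mod 97 = 94, hash=77+94 mod 97 = 74 <-- target
Option D: s[0]='d'->'e', delta=(5-4)*5^3 mod 97 = 28, hash=77+28 mod 97 = 8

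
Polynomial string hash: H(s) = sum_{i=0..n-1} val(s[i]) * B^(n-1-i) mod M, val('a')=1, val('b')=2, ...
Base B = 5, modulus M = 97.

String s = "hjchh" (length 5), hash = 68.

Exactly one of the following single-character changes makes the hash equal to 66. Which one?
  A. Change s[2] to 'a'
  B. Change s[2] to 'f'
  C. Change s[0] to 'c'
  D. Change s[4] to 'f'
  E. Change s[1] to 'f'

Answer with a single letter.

Answer: D

Derivation:
Option A: s[2]='c'->'a', delta=(1-3)*5^2 mod 97 = 47, hash=68+47 mod 97 = 18
Option B: s[2]='c'->'f', delta=(6-3)*5^2 mod 97 = 75, hash=68+75 mod 97 = 46
Option C: s[0]='h'->'c', delta=(3-8)*5^4 mod 97 = 76, hash=68+76 mod 97 = 47
Option D: s[4]='h'->'f', delta=(6-8)*5^0 mod 97 = 95, hash=68+95 mod 97 = 66 <-- target
Option E: s[1]='j'->'f', delta=(6-10)*5^3 mod 97 = 82, hash=68+82 mod 97 = 53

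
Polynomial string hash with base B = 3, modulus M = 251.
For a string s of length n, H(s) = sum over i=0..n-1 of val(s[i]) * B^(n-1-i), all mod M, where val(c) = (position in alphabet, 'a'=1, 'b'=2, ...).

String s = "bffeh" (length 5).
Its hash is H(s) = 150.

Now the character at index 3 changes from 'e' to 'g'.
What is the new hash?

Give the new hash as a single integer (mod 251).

val('e') = 5, val('g') = 7
Position k = 3, exponent = n-1-k = 1
B^1 mod M = 3^1 mod 251 = 3
Delta = (7 - 5) * 3 mod 251 = 6
New hash = (150 + 6) mod 251 = 156

Answer: 156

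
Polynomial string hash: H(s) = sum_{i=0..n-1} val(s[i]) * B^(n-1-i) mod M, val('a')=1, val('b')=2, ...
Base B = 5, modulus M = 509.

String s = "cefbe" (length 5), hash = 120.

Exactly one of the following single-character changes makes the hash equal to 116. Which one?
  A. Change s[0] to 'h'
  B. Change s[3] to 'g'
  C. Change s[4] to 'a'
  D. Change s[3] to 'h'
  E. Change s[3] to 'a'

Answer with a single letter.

Answer: C

Derivation:
Option A: s[0]='c'->'h', delta=(8-3)*5^4 mod 509 = 71, hash=120+71 mod 509 = 191
Option B: s[3]='b'->'g', delta=(7-2)*5^1 mod 509 = 25, hash=120+25 mod 509 = 145
Option C: s[4]='e'->'a', delta=(1-5)*5^0 mod 509 = 505, hash=120+505 mod 509 = 116 <-- target
Option D: s[3]='b'->'h', delta=(8-2)*5^1 mod 509 = 30, hash=120+30 mod 509 = 150
Option E: s[3]='b'->'a', delta=(1-2)*5^1 mod 509 = 504, hash=120+504 mod 509 = 115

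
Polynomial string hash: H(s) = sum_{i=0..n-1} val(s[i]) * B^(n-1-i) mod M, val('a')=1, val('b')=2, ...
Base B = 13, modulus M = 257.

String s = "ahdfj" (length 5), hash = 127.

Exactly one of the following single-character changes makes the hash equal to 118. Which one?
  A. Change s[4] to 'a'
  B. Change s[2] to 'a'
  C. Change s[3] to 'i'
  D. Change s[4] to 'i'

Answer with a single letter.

Answer: A

Derivation:
Option A: s[4]='j'->'a', delta=(1-10)*13^0 mod 257 = 248, hash=127+248 mod 257 = 118 <-- target
Option B: s[2]='d'->'a', delta=(1-4)*13^2 mod 257 = 7, hash=127+7 mod 257 = 134
Option C: s[3]='f'->'i', delta=(9-6)*13^1 mod 257 = 39, hash=127+39 mod 257 = 166
Option D: s[4]='j'->'i', delta=(9-10)*13^0 mod 257 = 256, hash=127+256 mod 257 = 126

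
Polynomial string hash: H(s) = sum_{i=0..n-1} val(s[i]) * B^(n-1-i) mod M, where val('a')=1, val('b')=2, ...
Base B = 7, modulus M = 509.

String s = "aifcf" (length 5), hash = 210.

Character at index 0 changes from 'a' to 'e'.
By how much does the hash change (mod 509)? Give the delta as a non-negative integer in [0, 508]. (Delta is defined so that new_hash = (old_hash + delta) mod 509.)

Answer: 442

Derivation:
Delta formula: (val(new) - val(old)) * B^(n-1-k) mod M
  val('e') - val('a') = 5 - 1 = 4
  B^(n-1-k) = 7^4 mod 509 = 365
  Delta = 4 * 365 mod 509 = 442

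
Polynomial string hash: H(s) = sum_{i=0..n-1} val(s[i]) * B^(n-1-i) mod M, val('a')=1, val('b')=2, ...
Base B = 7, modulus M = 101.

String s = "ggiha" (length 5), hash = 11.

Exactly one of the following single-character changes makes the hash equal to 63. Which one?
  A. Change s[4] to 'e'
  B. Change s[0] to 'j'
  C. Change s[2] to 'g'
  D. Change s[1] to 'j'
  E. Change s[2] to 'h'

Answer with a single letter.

Option A: s[4]='a'->'e', delta=(5-1)*7^0 mod 101 = 4, hash=11+4 mod 101 = 15
Option B: s[0]='g'->'j', delta=(10-7)*7^4 mod 101 = 32, hash=11+32 mod 101 = 43
Option C: s[2]='i'->'g', delta=(7-9)*7^2 mod 101 = 3, hash=11+3 mod 101 = 14
Option D: s[1]='g'->'j', delta=(10-7)*7^3 mod 101 = 19, hash=11+19 mod 101 = 30
Option E: s[2]='i'->'h', delta=(8-9)*7^2 mod 101 = 52, hash=11+52 mod 101 = 63 <-- target

Answer: E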